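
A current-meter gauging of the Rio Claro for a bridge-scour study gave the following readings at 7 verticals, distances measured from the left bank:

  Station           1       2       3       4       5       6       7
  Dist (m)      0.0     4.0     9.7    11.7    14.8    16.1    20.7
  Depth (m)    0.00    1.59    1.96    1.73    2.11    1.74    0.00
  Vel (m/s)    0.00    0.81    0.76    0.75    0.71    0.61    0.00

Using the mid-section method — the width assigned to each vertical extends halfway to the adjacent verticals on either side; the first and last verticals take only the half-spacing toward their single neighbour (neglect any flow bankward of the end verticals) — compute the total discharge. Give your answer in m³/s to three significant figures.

21.7 m³/s

w_2 = (9.7 − 0.0)/2 = 4.85 m; q_2 = 0.81 × 1.59 × 4.85 = 6.246 m³/s
w_3 = (11.7 − 4.0)/2 = 3.85 m; q_3 = 0.76 × 1.96 × 3.85 = 5.735 m³/s
w_4 = (14.8 − 9.7)/2 = 2.55 m; q_4 = 0.75 × 1.73 × 2.55 = 3.309 m³/s
w_5 = (16.1 − 11.7)/2 = 2.2 m; q_5 = 0.71 × 2.11 × 2.2 = 3.296 m³/s
w_6 = (20.7 − 14.8)/2 = 2.95 m; q_6 = 0.61 × 1.74 × 2.95 = 3.131 m³/s
Stations 1, 7 contribute zero (depth or velocity is 0).
Q = Σ qᵢ = 21.72 m³/s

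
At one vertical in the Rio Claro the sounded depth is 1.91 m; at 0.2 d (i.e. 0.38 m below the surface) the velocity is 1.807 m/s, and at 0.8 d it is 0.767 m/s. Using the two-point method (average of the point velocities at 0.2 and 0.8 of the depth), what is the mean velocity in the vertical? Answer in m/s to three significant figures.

v̄ = (1.807 + 0.767) / 2 = 1.287 m/s

1.29 m/s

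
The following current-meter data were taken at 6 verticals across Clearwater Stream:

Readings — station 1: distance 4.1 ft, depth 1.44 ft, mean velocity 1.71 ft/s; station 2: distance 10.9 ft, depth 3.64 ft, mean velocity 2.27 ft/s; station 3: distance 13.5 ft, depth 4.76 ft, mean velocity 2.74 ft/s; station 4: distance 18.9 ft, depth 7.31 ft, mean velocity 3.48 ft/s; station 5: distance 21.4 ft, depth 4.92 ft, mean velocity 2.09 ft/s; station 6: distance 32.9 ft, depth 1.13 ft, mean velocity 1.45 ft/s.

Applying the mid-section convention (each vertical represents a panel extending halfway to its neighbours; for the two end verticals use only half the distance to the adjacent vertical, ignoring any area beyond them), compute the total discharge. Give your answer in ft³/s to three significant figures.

281 ft³/s

w_1 = (10.9 − 4.1)/2 = 3.4 ft; q_1 = 1.71 × 1.44 × 3.4 = 8.372 ft³/s
w_2 = (13.5 − 4.1)/2 = 4.7 ft; q_2 = 2.27 × 3.64 × 4.7 = 38.84 ft³/s
w_3 = (18.9 − 10.9)/2 = 4 ft; q_3 = 2.74 × 4.76 × 4 = 52.17 ft³/s
w_4 = (21.4 − 13.5)/2 = 3.95 ft; q_4 = 3.48 × 7.31 × 3.95 = 100.5 ft³/s
w_5 = (32.9 − 18.9)/2 = 7 ft; q_5 = 2.09 × 4.92 × 7 = 71.98 ft³/s
w_6 = (32.9 − 21.4)/2 = 5.75 ft; q_6 = 1.45 × 1.13 × 5.75 = 9.421 ft³/s
Q = Σ qᵢ = 281.3 ft³/s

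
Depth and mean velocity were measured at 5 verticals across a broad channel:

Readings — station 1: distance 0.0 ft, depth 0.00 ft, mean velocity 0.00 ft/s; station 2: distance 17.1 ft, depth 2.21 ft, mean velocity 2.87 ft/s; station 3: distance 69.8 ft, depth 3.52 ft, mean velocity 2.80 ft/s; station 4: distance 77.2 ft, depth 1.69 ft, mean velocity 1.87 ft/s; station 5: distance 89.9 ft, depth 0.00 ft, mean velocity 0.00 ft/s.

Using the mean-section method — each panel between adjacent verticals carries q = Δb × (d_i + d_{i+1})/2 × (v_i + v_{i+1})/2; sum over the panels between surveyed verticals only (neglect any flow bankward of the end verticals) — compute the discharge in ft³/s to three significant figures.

510 ft³/s

Panel 1-2: Δb = 17.1 ft, d̄ = (0.00+2.21)/2 = 1.105, v̄ = (0.00+2.87)/2 = 1.435 → q = 17.1×1.105×1.435 = 27.12 ft³/s
Panel 2-3: Δb = 52.7 ft, d̄ = (2.21+3.52)/2 = 2.865, v̄ = (2.87+2.80)/2 = 2.835 → q = 52.7×2.865×2.835 = 428.0 ft³/s
Panel 3-4: Δb = 7.4 ft, d̄ = (3.52+1.69)/2 = 2.605, v̄ = (2.80+1.87)/2 = 2.335 → q = 7.4×2.605×2.335 = 45.01 ft³/s
Panel 4-5: Δb = 12.7 ft, d̄ = (1.69+0.00)/2 = 0.845, v̄ = (1.87+0.00)/2 = 0.935 → q = 12.7×0.845×0.935 = 10.03 ft³/s
Q = Σ q = 510.2 ft³/s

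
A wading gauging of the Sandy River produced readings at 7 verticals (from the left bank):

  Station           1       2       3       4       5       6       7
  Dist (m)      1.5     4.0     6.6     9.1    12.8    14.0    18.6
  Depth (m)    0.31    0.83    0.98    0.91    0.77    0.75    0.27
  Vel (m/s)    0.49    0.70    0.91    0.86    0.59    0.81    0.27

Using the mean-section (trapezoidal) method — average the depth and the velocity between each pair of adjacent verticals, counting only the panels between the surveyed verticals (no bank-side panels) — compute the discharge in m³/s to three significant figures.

Panel 1-2: Δb = 2.5 m, d̄ = (0.31+0.83)/2 = 0.57, v̄ = (0.49+0.70)/2 = 0.595 → q = 2.5×0.57×0.595 = 0.8479 m³/s
Panel 2-3: Δb = 2.6 m, d̄ = (0.83+0.98)/2 = 0.905, v̄ = (0.70+0.91)/2 = 0.805 → q = 2.6×0.905×0.805 = 1.894 m³/s
Panel 3-4: Δb = 2.5 m, d̄ = (0.98+0.91)/2 = 0.945, v̄ = (0.91+0.86)/2 = 0.885 → q = 2.5×0.945×0.885 = 2.091 m³/s
Panel 4-5: Δb = 3.7 m, d̄ = (0.91+0.77)/2 = 0.84, v̄ = (0.86+0.59)/2 = 0.725 → q = 3.7×0.84×0.725 = 2.253 m³/s
Panel 5-6: Δb = 1.2 m, d̄ = (0.77+0.75)/2 = 0.76, v̄ = (0.59+0.81)/2 = 0.7 → q = 1.2×0.76×0.7 = 0.6384 m³/s
Panel 6-7: Δb = 4.6 m, d̄ = (0.75+0.27)/2 = 0.51, v̄ = (0.81+0.27)/2 = 0.54 → q = 4.6×0.51×0.54 = 1.267 m³/s
Q = Σ q = 8.991 m³/s

8.99 m³/s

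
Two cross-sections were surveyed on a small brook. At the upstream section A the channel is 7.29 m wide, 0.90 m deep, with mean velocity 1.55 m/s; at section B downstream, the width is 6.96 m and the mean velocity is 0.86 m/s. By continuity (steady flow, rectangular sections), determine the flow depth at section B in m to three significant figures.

Q = A₁V₁ = (7.29×0.90) × 1.55 = 10.17 m³/s
d₂ = Q/(b₂ V₂) = 10.17/(6.96×0.86) = 1.699 m

1.70 m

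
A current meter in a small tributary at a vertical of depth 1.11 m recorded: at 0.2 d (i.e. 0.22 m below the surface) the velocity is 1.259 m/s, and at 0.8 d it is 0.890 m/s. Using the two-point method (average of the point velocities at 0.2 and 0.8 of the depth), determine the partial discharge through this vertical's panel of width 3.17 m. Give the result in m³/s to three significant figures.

3.78 m³/s

v̄ = (1.259 + 0.890) / 2 = 1.075 m/s
q = v̄ × d × w = 1.075 × 1.11 × 3.17 = 3.781 m³/s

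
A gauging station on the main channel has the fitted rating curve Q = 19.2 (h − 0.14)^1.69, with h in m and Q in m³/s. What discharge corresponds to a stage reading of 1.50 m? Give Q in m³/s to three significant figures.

Q = 19.2 × (1.50 − 0.14)^1.69 = 19.2 × 1.36^1.69 = 32.28 m³/s

32.3 m³/s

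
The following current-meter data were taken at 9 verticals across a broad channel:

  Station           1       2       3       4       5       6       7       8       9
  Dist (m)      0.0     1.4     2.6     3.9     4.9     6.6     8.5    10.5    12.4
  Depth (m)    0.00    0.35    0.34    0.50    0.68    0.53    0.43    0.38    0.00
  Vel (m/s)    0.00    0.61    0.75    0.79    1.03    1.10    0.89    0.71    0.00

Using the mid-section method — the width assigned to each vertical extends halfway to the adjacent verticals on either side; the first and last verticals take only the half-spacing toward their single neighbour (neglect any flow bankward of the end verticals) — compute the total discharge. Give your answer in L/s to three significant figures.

w_2 = (2.6 − 0.0)/2 = 1.3 m; q_2 = 0.61 × 0.35 × 1.3 = 0.2776 m³/s
w_3 = (3.9 − 1.4)/2 = 1.25 m; q_3 = 0.75 × 0.34 × 1.25 = 0.3188 m³/s
w_4 = (4.9 − 2.6)/2 = 1.15 m; q_4 = 0.79 × 0.50 × 1.15 = 0.4543 m³/s
w_5 = (6.6 − 3.9)/2 = 1.35 m; q_5 = 1.03 × 0.68 × 1.35 = 0.9455 m³/s
w_6 = (8.5 − 4.9)/2 = 1.8 m; q_6 = 1.10 × 0.53 × 1.8 = 1.049 m³/s
w_7 = (10.5 − 6.6)/2 = 1.95 m; q_7 = 0.89 × 0.43 × 1.95 = 0.7463 m³/s
w_8 = (12.4 − 8.5)/2 = 1.95 m; q_8 = 0.71 × 0.38 × 1.95 = 0.5261 m³/s
Stations 1, 9 contribute zero (depth or velocity is 0).
Q = Σ qᵢ = 4.318 m³/s
= 4.318 × 1000 = 4318 L/s

4320 L/s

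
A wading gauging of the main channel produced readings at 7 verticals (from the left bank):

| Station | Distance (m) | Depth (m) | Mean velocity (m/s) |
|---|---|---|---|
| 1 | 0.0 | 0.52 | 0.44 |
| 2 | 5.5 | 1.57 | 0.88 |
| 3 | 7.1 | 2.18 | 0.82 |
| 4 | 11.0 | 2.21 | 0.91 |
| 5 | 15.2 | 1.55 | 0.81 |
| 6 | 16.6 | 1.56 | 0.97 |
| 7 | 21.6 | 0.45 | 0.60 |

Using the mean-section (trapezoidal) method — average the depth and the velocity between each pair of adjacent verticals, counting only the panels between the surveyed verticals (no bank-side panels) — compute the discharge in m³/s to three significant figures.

26.4 m³/s

Panel 1-2: Δb = 5.5 m, d̄ = (0.52+1.57)/2 = 1.045, v̄ = (0.44+0.88)/2 = 0.66 → q = 5.5×1.045×0.66 = 3.793 m³/s
Panel 2-3: Δb = 1.6 m, d̄ = (1.57+2.18)/2 = 1.875, v̄ = (0.88+0.82)/2 = 0.85 → q = 1.6×1.875×0.85 = 2.550 m³/s
Panel 3-4: Δb = 3.9 m, d̄ = (2.18+2.21)/2 = 2.195, v̄ = (0.82+0.91)/2 = 0.865 → q = 3.9×2.195×0.865 = 7.405 m³/s
Panel 4-5: Δb = 4.2 m, d̄ = (2.21+1.55)/2 = 1.88, v̄ = (0.91+0.81)/2 = 0.86 → q = 4.2×1.88×0.86 = 6.791 m³/s
Panel 5-6: Δb = 1.4 m, d̄ = (1.55+1.56)/2 = 1.555, v̄ = (0.81+0.97)/2 = 0.89 → q = 1.4×1.555×0.89 = 1.938 m³/s
Panel 6-7: Δb = 5 m, d̄ = (1.56+0.45)/2 = 1.005, v̄ = (0.97+0.60)/2 = 0.785 → q = 5×1.005×0.785 = 3.945 m³/s
Q = Σ q = 26.42 m³/s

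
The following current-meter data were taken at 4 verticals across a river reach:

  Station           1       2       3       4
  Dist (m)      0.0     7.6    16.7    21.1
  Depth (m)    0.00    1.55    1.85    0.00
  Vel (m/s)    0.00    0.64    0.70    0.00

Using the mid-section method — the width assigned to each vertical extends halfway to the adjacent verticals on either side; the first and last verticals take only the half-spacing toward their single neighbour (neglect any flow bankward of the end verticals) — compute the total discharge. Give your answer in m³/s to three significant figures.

17.0 m³/s

w_2 = (16.7 − 0.0)/2 = 8.35 m; q_2 = 0.64 × 1.55 × 8.35 = 8.283 m³/s
w_3 = (21.1 − 7.6)/2 = 6.75 m; q_3 = 0.70 × 1.85 × 6.75 = 8.741 m³/s
Stations 1, 4 contribute zero (depth or velocity is 0).
Q = Σ qᵢ = 17.02 m³/s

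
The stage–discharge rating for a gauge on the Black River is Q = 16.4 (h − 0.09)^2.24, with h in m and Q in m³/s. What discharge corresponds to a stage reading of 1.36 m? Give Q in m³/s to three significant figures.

28.0 m³/s

Q = 16.4 × (1.36 − 0.09)^2.24 = 16.4 × 1.27^2.24 = 28.01 m³/s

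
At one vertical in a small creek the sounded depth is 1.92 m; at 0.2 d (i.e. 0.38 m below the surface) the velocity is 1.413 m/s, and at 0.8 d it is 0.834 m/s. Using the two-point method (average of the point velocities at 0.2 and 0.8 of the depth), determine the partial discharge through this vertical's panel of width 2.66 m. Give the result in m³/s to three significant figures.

5.74 m³/s

v̄ = (1.413 + 0.834) / 2 = 1.124 m/s
q = v̄ × d × w = 1.124 × 1.92 × 2.66 = 5.738 m³/s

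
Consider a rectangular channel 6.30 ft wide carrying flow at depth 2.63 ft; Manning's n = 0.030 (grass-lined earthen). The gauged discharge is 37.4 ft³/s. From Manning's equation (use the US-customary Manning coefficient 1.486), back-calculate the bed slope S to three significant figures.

A = b·y = 6.30 × 2.63 = 16.57 ft²
P = b + 2y = 6.30 + 2×2.63 = 11.56 ft
R = A/P = 16.57/11.56 = 1.433 ft
S = (Q·n / (1.486·A·R^(2/3)))² = (37.4×0.030 / (1.486×16.57×1.271))² = 0.001285

0.00129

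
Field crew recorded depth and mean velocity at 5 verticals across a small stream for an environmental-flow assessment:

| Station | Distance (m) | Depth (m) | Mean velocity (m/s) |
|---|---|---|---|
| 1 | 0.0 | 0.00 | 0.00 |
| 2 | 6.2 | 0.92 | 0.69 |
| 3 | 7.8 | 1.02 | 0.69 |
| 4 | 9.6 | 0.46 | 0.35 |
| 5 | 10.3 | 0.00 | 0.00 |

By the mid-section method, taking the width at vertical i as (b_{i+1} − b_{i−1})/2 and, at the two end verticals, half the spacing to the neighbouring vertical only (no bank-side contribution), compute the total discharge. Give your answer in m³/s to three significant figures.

w_2 = (7.8 − 0.0)/2 = 3.9 m; q_2 = 0.69 × 0.92 × 3.9 = 2.476 m³/s
w_3 = (9.6 − 6.2)/2 = 1.7 m; q_3 = 0.69 × 1.02 × 1.7 = 1.196 m³/s
w_4 = (10.3 − 7.8)/2 = 1.25 m; q_4 = 0.35 × 0.46 × 1.25 = 0.2013 m³/s
Stations 1, 5 contribute zero (depth or velocity is 0).
Q = Σ qᵢ = 3.873 m³/s

3.87 m³/s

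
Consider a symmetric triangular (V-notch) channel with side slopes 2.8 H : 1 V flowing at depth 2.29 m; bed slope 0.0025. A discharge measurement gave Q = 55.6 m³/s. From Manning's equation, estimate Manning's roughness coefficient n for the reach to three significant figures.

0.0139

A = z·y² = 2.8×2.29² = 14.68 m²
P = 2y√(1+z²) = 2×2.29×√(1+2.8²) = 13.62 m
R = A/P = 14.68/13.62 = 1.078 m
n = (1/Q)·A·R^(2/3)·S^(1/2) = (1/55.6) × 14.68 × 1.052 × 0.05000 = 0.01389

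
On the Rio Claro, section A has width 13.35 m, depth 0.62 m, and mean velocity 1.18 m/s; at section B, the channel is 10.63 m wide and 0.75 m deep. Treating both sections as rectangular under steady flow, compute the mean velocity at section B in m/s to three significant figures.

1.23 m/s

Q = A₁V₁ = (13.35×0.62) × 1.18 = 9.767 m³/s
A₂ = 10.63 × 0.75 = 7.973 m²
V₂ = Q/A₂ = 9.767/7.973 = 1.225 m/s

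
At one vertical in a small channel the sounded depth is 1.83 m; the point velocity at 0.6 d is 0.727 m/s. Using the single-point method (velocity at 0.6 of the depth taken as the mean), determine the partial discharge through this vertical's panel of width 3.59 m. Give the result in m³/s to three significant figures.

4.78 m³/s

v̄ = v₀.₆ = 0.727 m/s
q = v̄ × d × w = 0.7270 × 1.83 × 3.59 = 4.776 m³/s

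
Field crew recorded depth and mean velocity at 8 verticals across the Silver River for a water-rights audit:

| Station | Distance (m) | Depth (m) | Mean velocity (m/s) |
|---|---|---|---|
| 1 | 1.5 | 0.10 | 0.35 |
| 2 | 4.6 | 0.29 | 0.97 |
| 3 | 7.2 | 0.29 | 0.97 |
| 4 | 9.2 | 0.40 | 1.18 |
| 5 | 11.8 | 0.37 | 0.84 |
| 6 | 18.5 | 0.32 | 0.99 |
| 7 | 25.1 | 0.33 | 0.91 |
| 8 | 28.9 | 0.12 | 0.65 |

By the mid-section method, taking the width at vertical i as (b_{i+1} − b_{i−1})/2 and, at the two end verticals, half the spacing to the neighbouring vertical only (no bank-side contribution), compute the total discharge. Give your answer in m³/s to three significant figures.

w_1 = (4.6 − 1.5)/2 = 1.55 m; q_1 = 0.35 × 0.10 × 1.55 = 0.05425 m³/s
w_2 = (7.2 − 1.5)/2 = 2.85 m; q_2 = 0.97 × 0.29 × 2.85 = 0.8017 m³/s
w_3 = (9.2 − 4.6)/2 = 2.3 m; q_3 = 0.97 × 0.29 × 2.3 = 0.6470 m³/s
w_4 = (11.8 − 7.2)/2 = 2.3 m; q_4 = 1.18 × 0.40 × 2.3 = 1.086 m³/s
w_5 = (18.5 − 9.2)/2 = 4.65 m; q_5 = 0.84 × 0.37 × 4.65 = 1.445 m³/s
w_6 = (25.1 − 11.8)/2 = 6.65 m; q_6 = 0.99 × 0.32 × 6.65 = 2.107 m³/s
w_7 = (28.9 − 18.5)/2 = 5.2 m; q_7 = 0.91 × 0.33 × 5.2 = 1.562 m³/s
w_8 = (28.9 − 25.1)/2 = 1.9 m; q_8 = 0.65 × 0.12 × 1.9 = 0.1482 m³/s
Q = Σ qᵢ = 7.850 m³/s

7.85 m³/s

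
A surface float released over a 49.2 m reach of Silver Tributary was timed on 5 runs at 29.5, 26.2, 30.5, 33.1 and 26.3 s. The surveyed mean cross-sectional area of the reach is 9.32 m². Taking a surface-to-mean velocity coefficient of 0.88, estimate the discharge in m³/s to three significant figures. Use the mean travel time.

13.9 m³/s

t̄ = (29.5 + 26.2 + 30.5 + 33.1 + 26.3) / 5 = 29.12 s
v_surface = L / t̄ = 49.2 / 29.12 = 1.690 m/s
v_mean = 0.88 × 1.690 = 1.487 m/s
Q = A × v_mean = 9.32 × 1.487 = 13.86 m³/s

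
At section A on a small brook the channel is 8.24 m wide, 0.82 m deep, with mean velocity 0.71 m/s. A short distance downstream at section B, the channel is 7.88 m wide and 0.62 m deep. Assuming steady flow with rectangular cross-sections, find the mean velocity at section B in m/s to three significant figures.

Q = A₁V₁ = (8.24×0.82) × 0.71 = 4.797 m³/s
A₂ = 7.88 × 0.62 = 4.886 m²
V₂ = Q/A₂ = 4.797/4.886 = 0.9819 m/s

0.982 m/s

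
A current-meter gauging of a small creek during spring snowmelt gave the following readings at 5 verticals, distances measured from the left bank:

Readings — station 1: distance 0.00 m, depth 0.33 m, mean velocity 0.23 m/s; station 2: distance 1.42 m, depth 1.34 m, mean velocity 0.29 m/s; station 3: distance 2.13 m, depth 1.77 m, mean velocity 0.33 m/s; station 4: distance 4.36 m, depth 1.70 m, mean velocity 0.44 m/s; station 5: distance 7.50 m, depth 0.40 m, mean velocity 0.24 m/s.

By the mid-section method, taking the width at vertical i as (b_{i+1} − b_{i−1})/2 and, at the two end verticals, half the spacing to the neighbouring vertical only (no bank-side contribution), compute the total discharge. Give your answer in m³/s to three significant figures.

3.49 m³/s

w_1 = (1.42 − 0.00)/2 = 0.71 m; q_1 = 0.23 × 0.33 × 0.71 = 0.05389 m³/s
w_2 = (2.13 − 0.00)/2 = 1.065 m; q_2 = 0.29 × 1.34 × 1.065 = 0.4139 m³/s
w_3 = (4.36 − 1.42)/2 = 1.47 m; q_3 = 0.33 × 1.77 × 1.47 = 0.8586 m³/s
w_4 = (7.50 − 2.13)/2 = 2.685 m; q_4 = 0.44 × 1.70 × 2.685 = 2.008 m³/s
w_5 = (7.50 − 4.36)/2 = 1.57 m; q_5 = 0.24 × 0.40 × 1.57 = 0.1507 m³/s
Q = Σ qᵢ = 3.485 m³/s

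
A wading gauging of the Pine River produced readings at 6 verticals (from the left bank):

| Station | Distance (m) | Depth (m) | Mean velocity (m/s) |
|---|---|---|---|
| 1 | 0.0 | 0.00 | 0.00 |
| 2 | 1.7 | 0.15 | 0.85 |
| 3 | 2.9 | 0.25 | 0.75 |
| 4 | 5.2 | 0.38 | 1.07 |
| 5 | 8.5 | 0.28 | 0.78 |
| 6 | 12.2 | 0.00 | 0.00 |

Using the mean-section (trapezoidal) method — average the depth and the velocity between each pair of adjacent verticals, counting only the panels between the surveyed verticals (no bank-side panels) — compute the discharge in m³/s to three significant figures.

2.11 m³/s

Panel 1-2: Δb = 1.7 m, d̄ = (0.00+0.15)/2 = 0.075, v̄ = (0.00+0.85)/2 = 0.425 → q = 1.7×0.075×0.425 = 0.05419 m³/s
Panel 2-3: Δb = 1.2 m, d̄ = (0.15+0.25)/2 = 0.2, v̄ = (0.85+0.75)/2 = 0.8 → q = 1.2×0.2×0.8 = 0.1920 m³/s
Panel 3-4: Δb = 2.3 m, d̄ = (0.25+0.38)/2 = 0.315, v̄ = (0.75+1.07)/2 = 0.91 → q = 2.3×0.315×0.91 = 0.6593 m³/s
Panel 4-5: Δb = 3.3 m, d̄ = (0.38+0.28)/2 = 0.33, v̄ = (1.07+0.78)/2 = 0.925 → q = 3.3×0.33×0.925 = 1.007 m³/s
Panel 5-6: Δb = 3.7 m, d̄ = (0.28+0.00)/2 = 0.14, v̄ = (0.78+0.00)/2 = 0.39 → q = 3.7×0.14×0.39 = 0.2020 m³/s
Q = Σ q = 2.115 m³/s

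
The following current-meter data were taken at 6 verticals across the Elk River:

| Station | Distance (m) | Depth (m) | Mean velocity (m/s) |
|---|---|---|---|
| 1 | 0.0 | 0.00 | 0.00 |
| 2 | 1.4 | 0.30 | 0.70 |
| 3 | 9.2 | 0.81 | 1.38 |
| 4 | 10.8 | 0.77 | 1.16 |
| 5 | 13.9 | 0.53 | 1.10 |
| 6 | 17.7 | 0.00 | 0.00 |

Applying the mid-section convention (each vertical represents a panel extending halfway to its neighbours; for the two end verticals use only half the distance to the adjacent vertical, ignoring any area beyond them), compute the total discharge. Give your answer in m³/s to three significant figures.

10.3 m³/s

w_2 = (9.2 − 0.0)/2 = 4.6 m; q_2 = 0.70 × 0.30 × 4.6 = 0.9660 m³/s
w_3 = (10.8 − 1.4)/2 = 4.7 m; q_3 = 1.38 × 0.81 × 4.7 = 5.254 m³/s
w_4 = (13.9 − 9.2)/2 = 2.35 m; q_4 = 1.16 × 0.77 × 2.35 = 2.099 m³/s
w_5 = (17.7 − 10.8)/2 = 3.45 m; q_5 = 1.10 × 0.53 × 3.45 = 2.011 m³/s
Stations 1, 6 contribute zero (depth or velocity is 0).
Q = Σ qᵢ = 10.33 m³/s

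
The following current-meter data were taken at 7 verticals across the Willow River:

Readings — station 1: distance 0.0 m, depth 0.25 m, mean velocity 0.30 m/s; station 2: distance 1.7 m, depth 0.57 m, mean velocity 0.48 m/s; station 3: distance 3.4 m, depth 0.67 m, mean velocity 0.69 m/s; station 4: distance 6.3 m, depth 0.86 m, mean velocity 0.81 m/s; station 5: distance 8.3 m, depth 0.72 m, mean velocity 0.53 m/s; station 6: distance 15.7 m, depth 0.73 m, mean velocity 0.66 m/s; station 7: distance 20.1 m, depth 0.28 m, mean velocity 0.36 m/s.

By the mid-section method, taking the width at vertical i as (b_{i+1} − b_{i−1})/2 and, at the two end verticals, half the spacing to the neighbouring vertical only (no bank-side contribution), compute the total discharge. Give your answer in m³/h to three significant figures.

29400 m³/h

w_1 = (1.7 − 0.0)/2 = 0.85 m; q_1 = 0.30 × 0.25 × 0.85 = 0.06375 m³/s
w_2 = (3.4 − 0.0)/2 = 1.7 m; q_2 = 0.48 × 0.57 × 1.7 = 0.4651 m³/s
w_3 = (6.3 − 1.7)/2 = 2.3 m; q_3 = 0.69 × 0.67 × 2.3 = 1.063 m³/s
w_4 = (8.3 − 3.4)/2 = 2.45 m; q_4 = 0.81 × 0.86 × 2.45 = 1.707 m³/s
w_5 = (15.7 − 6.3)/2 = 4.7 m; q_5 = 0.53 × 0.72 × 4.7 = 1.794 m³/s
w_6 = (20.1 − 8.3)/2 = 5.9 m; q_6 = 0.66 × 0.73 × 5.9 = 2.843 m³/s
w_7 = (20.1 − 15.7)/2 = 2.2 m; q_7 = 0.36 × 0.28 × 2.2 = 0.2218 m³/s
Q = Σ qᵢ = 8.157 m³/s
= 8.157 × 3600 = 29360 m³/h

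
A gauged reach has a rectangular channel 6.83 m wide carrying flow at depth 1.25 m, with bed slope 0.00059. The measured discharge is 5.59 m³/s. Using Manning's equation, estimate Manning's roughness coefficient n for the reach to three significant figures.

A = b·y = 6.83 × 1.25 = 8.538 m²
P = b + 2y = 6.83 + 2×1.25 = 9.330 m
R = A/P = 8.538/9.330 = 0.9151 m
n = (1/Q)·A·R^(2/3)·S^(1/2) = (1/5.59) × 8.538 × 0.9425 × 0.02429 = 0.03497

0.0350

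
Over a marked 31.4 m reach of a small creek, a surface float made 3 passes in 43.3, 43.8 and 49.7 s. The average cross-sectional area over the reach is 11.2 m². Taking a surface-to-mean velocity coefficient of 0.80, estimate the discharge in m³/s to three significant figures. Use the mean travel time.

6.17 m³/s

t̄ = (43.3 + 43.8 + 49.7) / 3 = 45.6 s
v_surface = L / t̄ = 31.4 / 45.6 = 0.6886 m/s
v_mean = 0.80 × 0.6886 = 0.5509 m/s
Q = A × v_mean = 11.2 × 0.5509 = 6.170 m³/s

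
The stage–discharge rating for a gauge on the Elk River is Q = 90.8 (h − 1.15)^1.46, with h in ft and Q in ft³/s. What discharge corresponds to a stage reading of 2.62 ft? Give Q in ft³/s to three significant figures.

159 ft³/s

Q = 90.8 × (2.62 − 1.15)^1.46 = 90.8 × 1.47^1.46 = 159.4 ft³/s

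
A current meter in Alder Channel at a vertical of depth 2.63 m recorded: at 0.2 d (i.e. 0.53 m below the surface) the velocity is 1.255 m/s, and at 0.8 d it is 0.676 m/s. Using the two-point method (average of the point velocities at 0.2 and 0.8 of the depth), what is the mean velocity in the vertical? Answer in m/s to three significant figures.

v̄ = (1.255 + 0.676) / 2 = 0.9655 m/s

0.966 m/s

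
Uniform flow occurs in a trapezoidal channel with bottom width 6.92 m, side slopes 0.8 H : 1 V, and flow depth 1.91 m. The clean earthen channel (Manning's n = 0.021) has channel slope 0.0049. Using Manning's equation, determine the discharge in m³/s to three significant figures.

66.2 m³/s

A = (b + z·y)·y = (6.92 + 0.8×1.91)×1.91 = 16.14 m²
P = b + 2y√(1+z²) = 6.92 + 2×1.91×√(1+0.8²) = 11.81 m
R = A/P = 16.14/11.81 = 1.366 m
Q = (1/n)·A·R^(2/3)·S^(1/2) = (1/0.021) × 16.14 × 1.366^(2/3) × 0.0049^(1/2) = 66.22 m³/s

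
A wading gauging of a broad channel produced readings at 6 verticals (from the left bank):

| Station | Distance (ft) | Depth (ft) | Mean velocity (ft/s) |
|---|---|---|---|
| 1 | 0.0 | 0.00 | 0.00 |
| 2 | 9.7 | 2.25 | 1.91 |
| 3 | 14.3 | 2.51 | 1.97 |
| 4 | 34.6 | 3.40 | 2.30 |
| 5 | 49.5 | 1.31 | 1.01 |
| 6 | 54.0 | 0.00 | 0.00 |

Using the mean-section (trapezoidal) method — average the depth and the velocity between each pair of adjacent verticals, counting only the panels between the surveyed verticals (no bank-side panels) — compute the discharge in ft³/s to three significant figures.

219 ft³/s

Panel 1-2: Δb = 9.7 ft, d̄ = (0.00+2.25)/2 = 1.125, v̄ = (0.00+1.91)/2 = 0.955 → q = 9.7×1.125×0.955 = 10.42 ft³/s
Panel 2-3: Δb = 4.6 ft, d̄ = (2.25+2.51)/2 = 2.38, v̄ = (1.91+1.97)/2 = 1.94 → q = 4.6×2.38×1.94 = 21.24 ft³/s
Panel 3-4: Δb = 20.3 ft, d̄ = (2.51+3.40)/2 = 2.955, v̄ = (1.97+2.30)/2 = 2.135 → q = 20.3×2.955×2.135 = 128.1 ft³/s
Panel 4-5: Δb = 14.9 ft, d̄ = (3.40+1.31)/2 = 2.355, v̄ = (2.30+1.01)/2 = 1.655 → q = 14.9×2.355×1.655 = 58.07 ft³/s
Panel 5-6: Δb = 4.5 ft, d̄ = (1.31+0.00)/2 = 0.655, v̄ = (1.01+0.00)/2 = 0.505 → q = 4.5×0.655×0.505 = 1.488 ft³/s
Q = Σ q = 219.3 ft³/s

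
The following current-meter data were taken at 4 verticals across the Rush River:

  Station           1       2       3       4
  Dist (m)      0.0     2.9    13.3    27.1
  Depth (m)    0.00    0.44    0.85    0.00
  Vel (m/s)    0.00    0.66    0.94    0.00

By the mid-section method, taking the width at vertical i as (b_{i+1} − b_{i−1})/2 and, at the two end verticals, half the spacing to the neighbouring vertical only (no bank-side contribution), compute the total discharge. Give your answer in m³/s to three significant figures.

11.6 m³/s

w_2 = (13.3 − 0.0)/2 = 6.65 m; q_2 = 0.66 × 0.44 × 6.65 = 1.931 m³/s
w_3 = (27.1 − 2.9)/2 = 12.1 m; q_3 = 0.94 × 0.85 × 12.1 = 9.668 m³/s
Stations 1, 4 contribute zero (depth or velocity is 0).
Q = Σ qᵢ = 11.60 m³/s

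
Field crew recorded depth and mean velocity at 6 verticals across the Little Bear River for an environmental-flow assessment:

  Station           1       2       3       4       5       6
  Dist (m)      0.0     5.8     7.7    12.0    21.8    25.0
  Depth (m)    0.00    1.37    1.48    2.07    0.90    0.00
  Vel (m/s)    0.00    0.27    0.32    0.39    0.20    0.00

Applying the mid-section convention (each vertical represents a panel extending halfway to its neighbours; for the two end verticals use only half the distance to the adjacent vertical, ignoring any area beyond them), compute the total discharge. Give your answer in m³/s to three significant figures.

w_2 = (7.7 − 0.0)/2 = 3.85 m; q_2 = 0.27 × 1.37 × 3.85 = 1.424 m³/s
w_3 = (12.0 − 5.8)/2 = 3.1 m; q_3 = 0.32 × 1.48 × 3.1 = 1.468 m³/s
w_4 = (21.8 − 7.7)/2 = 7.05 m; q_4 = 0.39 × 2.07 × 7.05 = 5.691 m³/s
w_5 = (25.0 − 12.0)/2 = 6.5 m; q_5 = 0.20 × 0.90 × 6.5 = 1.170 m³/s
Stations 1, 6 contribute zero (depth or velocity is 0).
Q = Σ qᵢ = 9.754 m³/s

9.75 m³/s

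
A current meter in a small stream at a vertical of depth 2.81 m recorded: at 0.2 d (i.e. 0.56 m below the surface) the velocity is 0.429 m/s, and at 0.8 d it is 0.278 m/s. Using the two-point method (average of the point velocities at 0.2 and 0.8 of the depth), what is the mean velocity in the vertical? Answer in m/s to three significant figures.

0.354 m/s

v̄ = (0.429 + 0.278) / 2 = 0.3535 m/s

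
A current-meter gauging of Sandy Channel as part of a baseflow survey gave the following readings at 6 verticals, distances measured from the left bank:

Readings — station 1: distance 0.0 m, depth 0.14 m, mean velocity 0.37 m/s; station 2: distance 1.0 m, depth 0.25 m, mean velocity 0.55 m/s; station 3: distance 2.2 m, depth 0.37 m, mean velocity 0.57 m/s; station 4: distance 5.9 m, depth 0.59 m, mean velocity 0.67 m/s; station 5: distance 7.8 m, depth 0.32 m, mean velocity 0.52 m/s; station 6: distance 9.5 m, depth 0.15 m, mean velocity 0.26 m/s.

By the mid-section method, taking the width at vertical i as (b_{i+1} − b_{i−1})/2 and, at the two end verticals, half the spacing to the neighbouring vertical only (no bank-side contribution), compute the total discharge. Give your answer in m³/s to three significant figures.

w_1 = (1.0 − 0.0)/2 = 0.5 m; q_1 = 0.37 × 0.14 × 0.5 = 0.02590 m³/s
w_2 = (2.2 − 0.0)/2 = 1.1 m; q_2 = 0.55 × 0.25 × 1.1 = 0.1513 m³/s
w_3 = (5.9 − 1.0)/2 = 2.45 m; q_3 = 0.57 × 0.37 × 2.45 = 0.5167 m³/s
w_4 = (7.8 − 2.2)/2 = 2.8 m; q_4 = 0.67 × 0.59 × 2.8 = 1.107 m³/s
w_5 = (9.5 − 5.9)/2 = 1.8 m; q_5 = 0.52 × 0.32 × 1.8 = 0.2995 m³/s
w_6 = (9.5 − 7.8)/2 = 0.85 m; q_6 = 0.26 × 0.15 × 0.85 = 0.03315 m³/s
Q = Σ qᵢ = 2.133 m³/s

2.13 m³/s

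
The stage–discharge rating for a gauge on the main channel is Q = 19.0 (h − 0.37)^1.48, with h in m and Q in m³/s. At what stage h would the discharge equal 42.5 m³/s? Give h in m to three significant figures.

2.09 m

h − h₀ = (Q/C)^(1/b) = (42.5/19.0)^(1/1.48) = 1.723 m
h = 0.37 + 1.723 = 2.093 m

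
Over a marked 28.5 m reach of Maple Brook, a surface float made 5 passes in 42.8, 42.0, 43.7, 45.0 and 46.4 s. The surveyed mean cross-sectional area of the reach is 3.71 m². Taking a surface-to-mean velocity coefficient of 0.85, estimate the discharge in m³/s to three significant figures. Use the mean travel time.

t̄ = (42.8 + 42.0 + 43.7 + 45.0 + 46.4) / 5 = 43.98 s
v_surface = L / t̄ = 28.5 / 43.98 = 0.6480 m/s
v_mean = 0.85 × 0.6480 = 0.5508 m/s
Q = A × v_mean = 3.71 × 0.5508 = 2.044 m³/s

2.04 m³/s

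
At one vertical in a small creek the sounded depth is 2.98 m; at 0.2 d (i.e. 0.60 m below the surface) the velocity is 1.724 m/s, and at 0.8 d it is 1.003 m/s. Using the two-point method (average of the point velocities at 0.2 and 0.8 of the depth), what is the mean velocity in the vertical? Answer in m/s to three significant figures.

v̄ = (1.724 + 1.003) / 2 = 1.364 m/s

1.36 m/s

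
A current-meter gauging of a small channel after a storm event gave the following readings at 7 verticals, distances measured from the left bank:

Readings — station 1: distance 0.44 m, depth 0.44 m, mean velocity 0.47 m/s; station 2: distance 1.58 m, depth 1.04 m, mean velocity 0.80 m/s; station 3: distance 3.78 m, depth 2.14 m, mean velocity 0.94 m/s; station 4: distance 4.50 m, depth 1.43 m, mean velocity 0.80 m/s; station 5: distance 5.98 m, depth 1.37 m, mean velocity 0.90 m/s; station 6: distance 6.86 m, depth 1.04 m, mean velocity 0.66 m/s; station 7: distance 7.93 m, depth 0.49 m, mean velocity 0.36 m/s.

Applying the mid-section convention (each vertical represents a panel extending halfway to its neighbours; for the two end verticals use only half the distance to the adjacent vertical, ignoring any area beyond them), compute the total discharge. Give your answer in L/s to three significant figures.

w_1 = (1.58 − 0.44)/2 = 0.57 m; q_1 = 0.47 × 0.44 × 0.57 = 0.1179 m³/s
w_2 = (3.78 − 0.44)/2 = 1.67 m; q_2 = 0.80 × 1.04 × 1.67 = 1.389 m³/s
w_3 = (4.50 − 1.58)/2 = 1.46 m; q_3 = 0.94 × 2.14 × 1.46 = 2.937 m³/s
w_4 = (5.98 − 3.78)/2 = 1.1 m; q_4 = 0.80 × 1.43 × 1.1 = 1.258 m³/s
w_5 = (6.86 − 4.50)/2 = 1.18 m; q_5 = 0.90 × 1.37 × 1.18 = 1.455 m³/s
w_6 = (7.93 − 5.98)/2 = 0.975 m; q_6 = 0.66 × 1.04 × 0.975 = 0.6692 m³/s
w_7 = (7.93 − 6.86)/2 = 0.535 m; q_7 = 0.36 × 0.49 × 0.535 = 0.09437 m³/s
Q = Σ qᵢ = 7.921 m³/s
= 7.921 × 1000 = 7921 L/s

7920 L/s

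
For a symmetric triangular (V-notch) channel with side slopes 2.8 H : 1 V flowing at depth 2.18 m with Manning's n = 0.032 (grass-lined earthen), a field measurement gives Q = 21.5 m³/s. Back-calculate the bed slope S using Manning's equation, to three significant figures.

0.00258

A = z·y² = 2.8×2.18² = 13.31 m²
P = 2y√(1+z²) = 2×2.18×√(1+2.8²) = 12.96 m
R = A/P = 13.31/12.96 = 1.026 m
S = (Q·n / (1·A·R^(2/3)))² = (21.5×0.032 / (1×13.31×1.018))² = 0.002582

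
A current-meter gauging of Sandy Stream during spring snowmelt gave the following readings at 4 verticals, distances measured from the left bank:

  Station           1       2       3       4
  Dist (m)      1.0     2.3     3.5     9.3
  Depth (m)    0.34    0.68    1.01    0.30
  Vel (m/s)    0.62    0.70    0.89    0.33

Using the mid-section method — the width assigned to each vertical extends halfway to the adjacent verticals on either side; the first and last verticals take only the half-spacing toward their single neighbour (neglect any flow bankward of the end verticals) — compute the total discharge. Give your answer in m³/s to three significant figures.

4.17 m³/s

w_1 = (2.3 − 1.0)/2 = 0.65 m; q_1 = 0.62 × 0.34 × 0.65 = 0.1370 m³/s
w_2 = (3.5 − 1.0)/2 = 1.25 m; q_2 = 0.70 × 0.68 × 1.25 = 0.5950 m³/s
w_3 = (9.3 − 2.3)/2 = 3.5 m; q_3 = 0.89 × 1.01 × 3.5 = 3.146 m³/s
w_4 = (9.3 − 3.5)/2 = 2.9 m; q_4 = 0.33 × 0.30 × 2.9 = 0.2871 m³/s
Q = Σ qᵢ = 4.165 m³/s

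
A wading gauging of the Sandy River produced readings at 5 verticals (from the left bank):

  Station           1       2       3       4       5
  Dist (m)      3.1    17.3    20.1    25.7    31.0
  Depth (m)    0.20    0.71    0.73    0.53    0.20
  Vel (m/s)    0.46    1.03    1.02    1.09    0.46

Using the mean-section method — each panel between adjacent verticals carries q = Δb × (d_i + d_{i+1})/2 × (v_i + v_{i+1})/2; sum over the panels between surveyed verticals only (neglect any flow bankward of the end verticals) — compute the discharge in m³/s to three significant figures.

12.1 m³/s

Panel 1-2: Δb = 14.2 m, d̄ = (0.20+0.71)/2 = 0.455, v̄ = (0.46+1.03)/2 = 0.745 → q = 14.2×0.455×0.745 = 4.813 m³/s
Panel 2-3: Δb = 2.8 m, d̄ = (0.71+0.73)/2 = 0.72, v̄ = (1.03+1.02)/2 = 1.025 → q = 2.8×0.72×1.025 = 2.066 m³/s
Panel 3-4: Δb = 5.6 m, d̄ = (0.73+0.53)/2 = 0.63, v̄ = (1.02+1.09)/2 = 1.055 → q = 5.6×0.63×1.055 = 3.722 m³/s
Panel 4-5: Δb = 5.3 m, d̄ = (0.53+0.20)/2 = 0.365, v̄ = (1.09+0.46)/2 = 0.775 → q = 5.3×0.365×0.775 = 1.499 m³/s
Q = Σ q = 12.10 m³/s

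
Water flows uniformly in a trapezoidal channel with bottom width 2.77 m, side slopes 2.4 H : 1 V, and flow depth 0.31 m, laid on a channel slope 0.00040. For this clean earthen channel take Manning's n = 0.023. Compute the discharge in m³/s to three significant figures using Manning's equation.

A = (b + z·y)·y = (2.77 + 2.4×0.31)×0.31 = 1.089 m²
P = b + 2y√(1+z²) = 2.77 + 2×0.31×√(1+2.4²) = 4.382 m
R = A/P = 1.089/4.382 = 0.2486 m
Q = (1/n)·A·R^(2/3)·S^(1/2) = (1/0.023) × 1.089 × 0.2486^(2/3) × 0.00040^(1/2) = 0.3745 m³/s

0.375 m³/s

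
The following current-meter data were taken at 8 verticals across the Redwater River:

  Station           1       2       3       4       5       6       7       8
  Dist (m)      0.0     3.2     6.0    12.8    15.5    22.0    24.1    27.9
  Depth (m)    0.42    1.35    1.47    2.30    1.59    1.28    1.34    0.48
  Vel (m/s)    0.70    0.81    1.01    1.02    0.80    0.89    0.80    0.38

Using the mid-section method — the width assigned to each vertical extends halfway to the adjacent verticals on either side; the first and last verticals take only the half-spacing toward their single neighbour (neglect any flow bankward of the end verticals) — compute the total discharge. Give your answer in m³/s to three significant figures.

w_1 = (3.2 − 0.0)/2 = 1.6 m; q_1 = 0.70 × 0.42 × 1.6 = 0.4704 m³/s
w_2 = (6.0 − 0.0)/2 = 3 m; q_2 = 0.81 × 1.35 × 3 = 3.281 m³/s
w_3 = (12.8 − 3.2)/2 = 4.8 m; q_3 = 1.01 × 1.47 × 4.8 = 7.127 m³/s
w_4 = (15.5 − 6.0)/2 = 4.75 m; q_4 = 1.02 × 2.30 × 4.75 = 11.14 m³/s
w_5 = (22.0 − 12.8)/2 = 4.6 m; q_5 = 0.80 × 1.59 × 4.6 = 5.851 m³/s
w_6 = (24.1 − 15.5)/2 = 4.3 m; q_6 = 0.89 × 1.28 × 4.3 = 4.899 m³/s
w_7 = (27.9 − 22.0)/2 = 2.95 m; q_7 = 0.80 × 1.34 × 2.95 = 3.162 m³/s
w_8 = (27.9 − 24.1)/2 = 1.9 m; q_8 = 0.38 × 0.48 × 1.9 = 0.3466 m³/s
Q = Σ qᵢ = 36.28 m³/s

36.3 m³/s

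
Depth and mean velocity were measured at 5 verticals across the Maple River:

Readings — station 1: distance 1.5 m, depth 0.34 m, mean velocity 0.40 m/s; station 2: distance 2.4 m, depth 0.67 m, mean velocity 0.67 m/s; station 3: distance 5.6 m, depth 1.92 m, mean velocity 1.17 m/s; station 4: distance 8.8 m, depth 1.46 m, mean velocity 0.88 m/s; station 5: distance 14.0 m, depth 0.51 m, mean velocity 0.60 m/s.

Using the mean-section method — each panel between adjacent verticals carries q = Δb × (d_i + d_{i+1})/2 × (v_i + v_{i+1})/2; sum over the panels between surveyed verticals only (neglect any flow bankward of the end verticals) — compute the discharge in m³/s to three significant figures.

13.4 m³/s

Panel 1-2: Δb = 0.9 m, d̄ = (0.34+0.67)/2 = 0.505, v̄ = (0.40+0.67)/2 = 0.535 → q = 0.9×0.505×0.535 = 0.2432 m³/s
Panel 2-3: Δb = 3.2 m, d̄ = (0.67+1.92)/2 = 1.295, v̄ = (0.67+1.17)/2 = 0.92 → q = 3.2×1.295×0.92 = 3.812 m³/s
Panel 3-4: Δb = 3.2 m, d̄ = (1.92+1.46)/2 = 1.69, v̄ = (1.17+0.88)/2 = 1.025 → q = 3.2×1.69×1.025 = 5.543 m³/s
Panel 4-5: Δb = 5.2 m, d̄ = (1.46+0.51)/2 = 0.985, v̄ = (0.88+0.60)/2 = 0.74 → q = 5.2×0.985×0.74 = 3.790 m³/s
Q = Σ q = 13.39 m³/s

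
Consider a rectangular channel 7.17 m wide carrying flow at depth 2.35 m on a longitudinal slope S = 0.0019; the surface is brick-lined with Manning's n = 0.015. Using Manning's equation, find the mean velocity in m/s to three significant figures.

A = b·y = 7.17 × 2.35 = 16.85 m²
P = b + 2y = 7.17 + 2×2.35 = 11.87 m
R = A/P = 16.85/11.87 = 1.420 m
Q = (1/n)·A·R^(2/3)·S^(1/2) = (1/0.015) × 16.85 × 1.420^(2/3) × 0.0019^(1/2) = 61.84 m³/s
V = Q/A = 61.84/16.85 = 3.670 m/s

3.67 m/s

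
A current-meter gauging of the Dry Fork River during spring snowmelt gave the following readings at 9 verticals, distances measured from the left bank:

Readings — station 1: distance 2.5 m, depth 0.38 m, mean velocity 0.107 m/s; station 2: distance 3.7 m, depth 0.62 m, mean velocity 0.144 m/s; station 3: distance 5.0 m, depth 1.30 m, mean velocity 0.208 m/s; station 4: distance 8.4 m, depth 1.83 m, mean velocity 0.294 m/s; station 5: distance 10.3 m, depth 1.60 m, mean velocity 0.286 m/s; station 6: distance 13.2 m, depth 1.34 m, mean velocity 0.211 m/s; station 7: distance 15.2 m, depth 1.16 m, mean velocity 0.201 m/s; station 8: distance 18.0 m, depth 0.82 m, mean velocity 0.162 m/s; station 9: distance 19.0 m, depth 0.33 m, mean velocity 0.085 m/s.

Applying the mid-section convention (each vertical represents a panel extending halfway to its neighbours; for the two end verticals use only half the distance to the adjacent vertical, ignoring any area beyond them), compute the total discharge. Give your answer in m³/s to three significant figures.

4.81 m³/s

w_1 = (3.7 − 2.5)/2 = 0.6 m; q_1 = 0.107 × 0.38 × 0.6 = 0.02440 m³/s
w_2 = (5.0 − 2.5)/2 = 1.25 m; q_2 = 0.144 × 0.62 × 1.25 = 0.1116 m³/s
w_3 = (8.4 − 3.7)/2 = 2.35 m; q_3 = 0.208 × 1.30 × 2.35 = 0.6354 m³/s
w_4 = (10.3 − 5.0)/2 = 2.65 m; q_4 = 0.294 × 1.83 × 2.65 = 1.426 m³/s
w_5 = (13.2 − 8.4)/2 = 2.4 m; q_5 = 0.286 × 1.60 × 2.4 = 1.098 m³/s
w_6 = (15.2 − 10.3)/2 = 2.45 m; q_6 = 0.211 × 1.34 × 2.45 = 0.6927 m³/s
w_7 = (18.0 − 13.2)/2 = 2.4 m; q_7 = 0.201 × 1.16 × 2.4 = 0.5596 m³/s
w_8 = (19.0 − 15.2)/2 = 1.9 m; q_8 = 0.162 × 0.82 × 1.9 = 0.2524 m³/s
w_9 = (19.0 − 18.0)/2 = 0.5 m; q_9 = 0.085 × 0.33 × 0.5 = 0.01403 m³/s
Q = Σ qᵢ = 4.814 m³/s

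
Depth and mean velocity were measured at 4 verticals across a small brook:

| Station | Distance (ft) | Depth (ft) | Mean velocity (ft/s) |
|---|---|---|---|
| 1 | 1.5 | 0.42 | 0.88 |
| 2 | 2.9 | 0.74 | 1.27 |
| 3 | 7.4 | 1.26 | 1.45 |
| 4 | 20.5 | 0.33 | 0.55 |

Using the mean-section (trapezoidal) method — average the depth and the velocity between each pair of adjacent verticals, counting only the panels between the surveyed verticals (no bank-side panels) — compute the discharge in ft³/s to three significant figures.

Panel 1-2: Δb = 1.4 ft, d̄ = (0.42+0.74)/2 = 0.58, v̄ = (0.88+1.27)/2 = 1.075 → q = 1.4×0.58×1.075 = 0.8729 ft³/s
Panel 2-3: Δb = 4.5 ft, d̄ = (0.74+1.26)/2 = 1, v̄ = (1.27+1.45)/2 = 1.36 → q = 4.5×1×1.36 = 6.120 ft³/s
Panel 3-4: Δb = 13.1 ft, d̄ = (1.26+0.33)/2 = 0.795, v̄ = (1.45+0.55)/2 = 1 → q = 13.1×0.795×1 = 10.41 ft³/s
Q = Σ q = 17.41 ft³/s

17.4 ft³/s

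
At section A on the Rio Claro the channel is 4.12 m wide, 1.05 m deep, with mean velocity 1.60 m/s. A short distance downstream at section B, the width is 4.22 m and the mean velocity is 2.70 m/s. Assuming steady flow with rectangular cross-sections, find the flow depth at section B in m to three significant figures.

0.607 m

Q = A₁V₁ = (4.12×1.05) × 1.60 = 6.922 m³/s
d₂ = Q/(b₂ V₂) = 6.922/(4.22×2.70) = 0.6075 m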